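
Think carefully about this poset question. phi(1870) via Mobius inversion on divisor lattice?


phi(n) = n * prod_{p|n} (1 - 1/p).
Prime divisors of 1870: [2, 5, 11, 17]
phi(1870) = 1870 * (1 - 1/2) * (1 - 1/5) * (1 - 1/11) * (1 - 1/17)
phi(1870) = 640


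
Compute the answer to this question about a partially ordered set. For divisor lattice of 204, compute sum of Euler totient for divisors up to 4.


Divisors of 204 up to 4: [1, 2, 3, 4]
phi values: [1, 1, 2, 2]
Sum = 6


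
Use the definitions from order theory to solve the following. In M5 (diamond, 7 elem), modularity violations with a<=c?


Modular law: if a <= c then a v (b ^ c) = (a v b) ^ c.
Check all triples (a,b,c) with a <= c among 7 elements.
This lattice is modular (diamonds M_m and their chain-products are modular).
Total violating triples: 0


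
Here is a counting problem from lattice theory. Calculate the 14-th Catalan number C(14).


C(n) = C(2n, n) / (n+1).
C(28, 14) = 40116600
C(14) = 40116600 / 15 = 2674440


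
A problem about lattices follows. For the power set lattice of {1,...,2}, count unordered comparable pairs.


A comparable pair {a,b} has a < b or b < a in the order.
Count unordered pairs where one element is strictly below the other.
Examples: {{},{1}}, {{},{2}}, {{},{1,2}}, {{1},{1,2}}, ...
Total comparable pairs: 5


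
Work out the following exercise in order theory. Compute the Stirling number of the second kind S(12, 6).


S(n,k) = k*S(n-1,k) + S(n-1,k-1).
S(11,6) = 179487, S(11,5) = 246730
S(12,6) = 6*179487 + 246730 = 1076922 + 246730
S(12,6) = 1323652


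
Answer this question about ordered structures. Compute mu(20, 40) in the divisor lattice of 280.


In a divisor lattice, mu(a,b) = mu(b/a) where mu is the classical Mobius function.
b/a = 40/20 = 2
Prime factorization of 2: primes [2]
2 is squarefree with 1 prime factor(s), so mu(2) = (-1)^1 = -1


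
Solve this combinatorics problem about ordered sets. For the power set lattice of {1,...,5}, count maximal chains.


A maximal chain goes from the minimum element to a maximal element via cover relations.
Counting all min-to-max paths in the cover graph.
Total maximal chains: 120


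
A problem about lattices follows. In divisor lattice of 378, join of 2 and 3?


In a divisor lattice, join = lcm (least common multiple).
gcd(2,3) = 1
lcm(2,3) = 2*3/gcd = 6/1 = 6


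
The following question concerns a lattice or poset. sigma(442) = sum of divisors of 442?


sigma(n) = sum of divisors.
Divisors of 442: [1, 2, 13, 17, 26, 34, 221, 442]
Sum = 756


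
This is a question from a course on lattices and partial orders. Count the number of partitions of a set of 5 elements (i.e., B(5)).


B(n) = number of set partitions of an n-element set.
B(n) satisfies the recurrence: B(n+1) = sum_k C(n,k)*B(k).
B(5) = 52


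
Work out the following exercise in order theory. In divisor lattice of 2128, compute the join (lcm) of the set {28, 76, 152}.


In a divisor lattice, join = lcm (least common multiple).
Compute lcm iteratively: start with first element, then lcm(current, next).
Elements: [28, 76, 152]
lcm(28,76) = 532
lcm(532,152) = 1064
Final lcm = 1064


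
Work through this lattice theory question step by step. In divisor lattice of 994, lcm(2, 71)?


Join=lcm.
gcd(2,71)=1
lcm=142


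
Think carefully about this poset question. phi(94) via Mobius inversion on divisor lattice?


phi(n) = n * prod_{p|n} (1 - 1/p).
Prime divisors of 94: [2, 47]
phi(94) = 94 * (1 - 1/2) * (1 - 1/47)
phi(94) = 46


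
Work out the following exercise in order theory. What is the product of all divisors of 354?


Divisors of 354: [1, 2, 3, 6, 59, 118, 177, 354]
Product = n^(d(n)/2) = 354^(8/2)
Product = 15704099856


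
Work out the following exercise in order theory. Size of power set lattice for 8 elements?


Power set = 2^n.
2^8 = 256


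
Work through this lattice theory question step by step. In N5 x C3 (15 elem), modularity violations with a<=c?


Modular law: if a <= c then a v (b ^ c) = (a v b) ^ c.
Check all triples (a,b,c) with a <= c among 15 elements.
  e.g. a=(a,0), b=(c,0), c=(b,0): lhs=(a,0) != rhs=(b,0)
  e.g. a=(a,0), b=(c,1), c=(b,0): lhs=(a,0) != rhs=(b,0)
Total violating triples: 18


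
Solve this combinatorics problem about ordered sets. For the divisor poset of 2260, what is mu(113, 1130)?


In a divisor lattice, mu(a,b) = mu(b/a) where mu is the classical Mobius function.
b/a = 1130/113 = 10
Prime factorization of 10: primes [2, 5]
10 is squarefree with 2 prime factor(s), so mu(10) = (-1)^2 = 1


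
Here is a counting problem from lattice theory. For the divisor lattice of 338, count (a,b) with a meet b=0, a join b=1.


Complement pair (a,b): a meet b = bottom, a join b = top.
Here: gcd(a,b)=1 and lcm(a,b)=338, i.e. a*b=338 with a,b coprime.
Pairs found: (1,338), (2,169), (169,2), (338,1)
Total ordered pairs: 4


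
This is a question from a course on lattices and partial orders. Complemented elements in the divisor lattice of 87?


An element a is complemented if some b has a meet b = bottom, a join b = top.
a is complemented iff gcd(a, n/a)=1, i.e. a is a unitary divisor of 87.
Complemented elements: 1, 3, 29, 87
Count: 4


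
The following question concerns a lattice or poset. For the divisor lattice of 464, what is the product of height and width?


Height = length of longest chain minus 1; width = size of largest antichain.
A maximum chain: 1 | 29 | 58 | 116 | 232 | 464  (height 5).
A maximum antichain: {2, 29}  (width 2).
Product = 5 * 2 = 10


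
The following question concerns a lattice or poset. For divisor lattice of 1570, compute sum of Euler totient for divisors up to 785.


Divisors of 1570 up to 785: [1, 2, 5, 10, 157, 314, 785]
phi values: [1, 1, 4, 4, 156, 156, 624]
Sum = 946


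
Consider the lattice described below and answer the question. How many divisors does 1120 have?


Divisors of 1120: [1, 2, 4, 5, 7, 8, 10, 14, 16, 20, 28, 32, 35, 40, 56, 70, 80, 112, 140, 160, 224, 280, 560, 1120]
Count: 24


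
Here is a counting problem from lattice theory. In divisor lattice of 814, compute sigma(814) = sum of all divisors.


sigma(n) = sum of divisors.
Divisors of 814: [1, 2, 11, 22, 37, 74, 407, 814]
Sum = 1368


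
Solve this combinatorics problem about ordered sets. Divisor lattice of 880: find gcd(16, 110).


In a divisor lattice, meet = gcd (greatest common divisor).
By Euclidean algorithm or factoring: gcd(16,110) = 2


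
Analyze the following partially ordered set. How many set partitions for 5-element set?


B(n) = number of set partitions of an n-element set.
B(n) satisfies the recurrence: B(n+1) = sum_k C(n,k)*B(k).
B(5) = 52


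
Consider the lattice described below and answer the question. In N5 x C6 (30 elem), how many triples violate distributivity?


Distributive law: a ^ (b v c) = (a ^ b) v (a ^ c).
Check all 30^3 = 27000 ordered triples (a,b,c).
  e.g. a=(b,0), b=(a,0), c=(c,0): lhs=(b,0) != rhs=(a,0)
  e.g. a=(b,0), b=(a,0), c=(c,1): lhs=(b,0) != rhs=(a,0)
Total violating triples: 432


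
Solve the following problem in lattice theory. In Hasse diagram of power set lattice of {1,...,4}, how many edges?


A cover relation a -< b holds when a < b with no c strictly between.
Cover relations:
  {} -< {1}
  {} -< {2}
  {} -< {3}
  {} -< {4}
  {1} -< {1,2}
  {1} -< {1,3}
  {1} -< {1,4}
  {2} -< {1,2}
  ...24 more
Total: 32


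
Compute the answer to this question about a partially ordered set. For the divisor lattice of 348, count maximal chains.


A maximal chain goes from the minimum element to a maximal element via cover relations.
Counting all min-to-max paths in the cover graph.
Total maximal chains: 12


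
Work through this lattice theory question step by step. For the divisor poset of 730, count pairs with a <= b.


The order relation is {(a,b) : a <= b}, reflexive so it includes (a,a).
Examples: (1,1), (1,10), (1,146), (1,2), (1,365), ...
Total ordered pairs: 27


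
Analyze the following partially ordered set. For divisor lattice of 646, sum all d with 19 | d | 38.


Interval [19,38] in divisors of 646: [19, 38]
Sum = 57


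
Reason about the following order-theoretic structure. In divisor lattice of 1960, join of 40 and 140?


In a divisor lattice, join = lcm (least common multiple).
gcd(40,140) = 20
lcm(40,140) = 40*140/gcd = 5600/20 = 280


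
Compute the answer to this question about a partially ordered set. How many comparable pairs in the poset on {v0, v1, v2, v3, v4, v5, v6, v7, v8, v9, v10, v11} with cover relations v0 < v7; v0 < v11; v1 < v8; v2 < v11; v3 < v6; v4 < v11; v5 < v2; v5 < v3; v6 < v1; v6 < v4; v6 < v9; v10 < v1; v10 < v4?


A comparable pair {a,b} has a < b or b < a in the order.
Count unordered pairs where one element is strictly below the other.
Examples: {v0,v7}, {v0,v11}, {v1,v3}, {v1,v5}, ...
Total comparable pairs: 28


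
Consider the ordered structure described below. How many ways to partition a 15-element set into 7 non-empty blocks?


S(n,k) = k*S(n-1,k) + S(n-1,k-1).
S(14,7) = 49329280, S(14,6) = 63436373
S(15,7) = 7*49329280 + 63436373 = 345304960 + 63436373
S(15,7) = 408741333


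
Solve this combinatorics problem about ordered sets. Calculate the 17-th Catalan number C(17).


C(n) = C(2n, n) / (n+1).
C(34, 17) = 2333606220
C(17) = 2333606220 / 18 = 129644790


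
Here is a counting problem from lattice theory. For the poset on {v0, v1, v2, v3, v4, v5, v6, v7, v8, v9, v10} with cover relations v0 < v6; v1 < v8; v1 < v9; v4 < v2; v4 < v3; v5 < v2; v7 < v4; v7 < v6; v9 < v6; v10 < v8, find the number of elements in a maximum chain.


A chain is a totally ordered subset; we count the number of elements in a maximum chain.
Compute, for each element x, the size of the longest chain ending at x:
  v0: 1
  v1: 1
  v5: 1
  v7: 1
  v10: 1
  v4: 2
  ...
A maximum chain: v7 < v4 < v2
Number of elements in the longest chain: 3


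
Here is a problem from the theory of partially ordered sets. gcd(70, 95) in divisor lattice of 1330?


Meet=gcd.
gcd(70,95)=5


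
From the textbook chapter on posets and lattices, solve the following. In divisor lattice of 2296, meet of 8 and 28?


In a divisor lattice, meet = gcd (greatest common divisor).
By Euclidean algorithm or factoring: gcd(8,28) = 4


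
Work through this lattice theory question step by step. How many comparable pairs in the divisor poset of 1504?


A comparable pair {a,b} has a < b or b < a in the order.
Count unordered pairs where one element is strictly below the other.
Examples: {1,2}, {1,4}, {1,8}, {1,16}, ...
Total comparable pairs: 51


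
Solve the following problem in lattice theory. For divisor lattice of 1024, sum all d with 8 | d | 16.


Interval [8,16] in divisors of 1024: [8, 16]
Sum = 24


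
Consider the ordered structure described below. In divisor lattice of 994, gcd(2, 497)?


Meet=gcd.
gcd(2,497)=1


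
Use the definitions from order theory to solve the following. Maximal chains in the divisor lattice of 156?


A maximal chain goes from the minimum element to a maximal element via cover relations.
Counting all min-to-max paths in the cover graph.
Total maximal chains: 12


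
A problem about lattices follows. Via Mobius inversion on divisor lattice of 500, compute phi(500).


phi(n) = n * prod_{p|n} (1 - 1/p).
Prime divisors of 500: [2, 5]
phi(500) = 500 * (1 - 1/2) * (1 - 1/5)
phi(500) = 200


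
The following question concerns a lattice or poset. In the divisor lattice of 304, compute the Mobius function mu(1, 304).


In a divisor lattice, mu(a,b) = mu(b/a) where mu is the classical Mobius function.
b/a = 304/1 = 304
Prime factorization of 304: primes [2, 19]
304 is not squarefree, so mu(304) = 0


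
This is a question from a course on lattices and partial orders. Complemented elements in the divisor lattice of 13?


An element a is complemented if some b has a meet b = bottom, a join b = top.
a is complemented iff gcd(a, n/a)=1, i.e. a is a unitary divisor of 13.
Complemented elements: 1, 13
Count: 2


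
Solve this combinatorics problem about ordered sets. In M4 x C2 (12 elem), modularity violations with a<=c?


Modular law: if a <= c then a v (b ^ c) = (a v b) ^ c.
Check all triples (a,b,c) with a <= c among 12 elements.
This lattice is modular (diamonds M_m and their chain-products are modular).
Total violating triples: 0


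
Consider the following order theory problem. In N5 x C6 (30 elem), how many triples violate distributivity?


Distributive law: a ^ (b v c) = (a ^ b) v (a ^ c).
Check all 30^3 = 27000 ordered triples (a,b,c).
  e.g. a=(b,0), b=(a,0), c=(c,0): lhs=(b,0) != rhs=(a,0)
  e.g. a=(b,0), b=(a,0), c=(c,1): lhs=(b,0) != rhs=(a,0)
Total violating triples: 432


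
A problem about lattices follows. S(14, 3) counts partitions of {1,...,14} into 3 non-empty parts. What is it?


S(n,k) = k*S(n-1,k) + S(n-1,k-1).
S(13,3) = 261625, S(13,2) = 4095
S(14,3) = 3*261625 + 4095 = 784875 + 4095
S(14,3) = 788970


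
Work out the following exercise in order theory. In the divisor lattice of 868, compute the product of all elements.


Divisors of 868: [1, 2, 4, 7, 14, 28, 31, 62, 124, 217, 434, 868]
Product = n^(d(n)/2) = 868^(12/2)
Product = 427679418638209024


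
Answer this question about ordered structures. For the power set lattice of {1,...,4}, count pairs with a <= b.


The order relation is {(a,b) : a <= b}, reflexive so it includes (a,a).
Examples: ({},{}), ({},{1,2}), ({},{1,2,3}), ({},{1,2,3,4}), ({},{1,2,4}), ...
Total ordered pairs: 81


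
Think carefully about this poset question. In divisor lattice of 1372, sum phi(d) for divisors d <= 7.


Divisors of 1372 up to 7: [1, 2, 4, 7]
phi values: [1, 1, 2, 6]
Sum = 10


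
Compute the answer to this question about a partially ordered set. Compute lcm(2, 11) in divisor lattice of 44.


In a divisor lattice, join = lcm (least common multiple).
gcd(2,11) = 1
lcm(2,11) = 2*11/gcd = 22/1 = 22


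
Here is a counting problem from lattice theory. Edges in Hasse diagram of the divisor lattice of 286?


A cover relation a -< b holds when a < b with no c strictly between.
Cover relations:
  1 -< 2
  1 -< 11
  1 -< 13
  2 -< 22
  2 -< 26
  11 -< 22
  11 -< 143
  13 -< 26
  ...4 more
Total: 12


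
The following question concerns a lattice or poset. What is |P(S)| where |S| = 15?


Power set = 2^n.
2^15 = 32768


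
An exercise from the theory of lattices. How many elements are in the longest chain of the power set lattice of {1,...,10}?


A chain is a totally ordered subset; we count the number of elements in a maximum chain.
Compute, for each element x, the size of the longest chain ending at x:
  {}: 1
  {1}: 2
  {2}: 2
  {3}: 2
  {4}: 2
  {5}: 2
  ...
A maximum chain: {} < {1} < {1,2} < {1,2,3} < {1,2,3,4} < {1,2,3,4,5} < {1,2,3,4,5,6} < {1,2,3,4,5,6,7} < {1,2,3,4,5,6,7,8} < {1,2,3,4,5,6,7,8,9} < {1,2,3,4,5,6,7,8,9,10}
Number of elements in the longest chain: 11


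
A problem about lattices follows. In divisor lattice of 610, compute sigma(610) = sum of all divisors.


sigma(n) = sum of divisors.
Divisors of 610: [1, 2, 5, 10, 61, 122, 305, 610]
Sum = 1116


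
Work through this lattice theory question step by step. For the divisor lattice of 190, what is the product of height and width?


Height = length of longest chain minus 1; width = size of largest antichain.
A maximum chain: 1 | 19 | 95 | 190  (height 3).
A maximum antichain: {2, 5, 19}  (width 3).
Product = 3 * 3 = 9


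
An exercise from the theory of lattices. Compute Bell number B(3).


B(n) = number of set partitions of an n-element set.
B(n) satisfies the recurrence: B(n+1) = sum_k C(n,k)*B(k).
B(3) = 5


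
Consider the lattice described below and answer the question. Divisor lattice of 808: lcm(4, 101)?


Join=lcm.
gcd(4,101)=1
lcm=404


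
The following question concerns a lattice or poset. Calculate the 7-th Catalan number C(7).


C(n) = C(2n, n) / (n+1).
C(14, 7) = 3432
C(7) = 3432 / 8 = 429


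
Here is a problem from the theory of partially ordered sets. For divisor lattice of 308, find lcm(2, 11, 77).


In a divisor lattice, join = lcm (least common multiple).
Compute lcm iteratively: start with first element, then lcm(current, next).
Elements: [2, 11, 77]
lcm(2,11) = 22
lcm(22,77) = 154
Final lcm = 154


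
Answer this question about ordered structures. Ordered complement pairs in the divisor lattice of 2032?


Complement pair (a,b): a meet b = bottom, a join b = top.
Here: gcd(a,b)=1 and lcm(a,b)=2032, i.e. a*b=2032 with a,b coprime.
Pairs found: (1,2032), (16,127), (127,16), (2032,1)
Total ordered pairs: 4


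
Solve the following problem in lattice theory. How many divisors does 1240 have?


Divisors of 1240: [1, 2, 4, 5, 8, 10, 20, 31, 40, 62, 124, 155, 248, 310, 620, 1240]
Count: 16


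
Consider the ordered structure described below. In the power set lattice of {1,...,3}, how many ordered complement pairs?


Complement pair (a,b): a meet b = bottom, a join b = top.
Here: A intersect B = {} and A union B = {1,...,3}.
Pairs found: ({},{1,2,3}), ({1},{2,3}), ({2},{1,3}), ({3},{1,2}), ... (4 more)
Total ordered pairs: 8


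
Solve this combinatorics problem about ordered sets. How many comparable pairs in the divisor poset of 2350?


A comparable pair {a,b} has a < b or b < a in the order.
Count unordered pairs where one element is strictly below the other.
Examples: {1,2}, {1,5}, {1,10}, {1,25}, ...
Total comparable pairs: 42


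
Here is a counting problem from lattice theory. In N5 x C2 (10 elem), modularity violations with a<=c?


Modular law: if a <= c then a v (b ^ c) = (a v b) ^ c.
Check all triples (a,b,c) with a <= c among 10 elements.
  e.g. a=(a,0), b=(c,0), c=(b,0): lhs=(a,0) != rhs=(b,0)
  e.g. a=(a,0), b=(c,1), c=(b,0): lhs=(a,0) != rhs=(b,0)
Total violating triples: 6


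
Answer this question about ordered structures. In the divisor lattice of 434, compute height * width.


Height = length of longest chain minus 1; width = size of largest antichain.
A maximum chain: 1 | 31 | 217 | 434  (height 3).
A maximum antichain: {2, 7, 31}  (width 3).
Product = 3 * 3 = 9


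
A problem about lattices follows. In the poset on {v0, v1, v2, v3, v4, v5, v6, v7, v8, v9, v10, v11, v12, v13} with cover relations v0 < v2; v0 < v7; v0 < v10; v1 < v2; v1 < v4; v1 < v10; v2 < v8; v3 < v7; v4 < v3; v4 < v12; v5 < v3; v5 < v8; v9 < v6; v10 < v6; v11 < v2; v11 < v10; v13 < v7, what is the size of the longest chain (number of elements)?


A chain is a totally ordered subset; we count the number of elements in a maximum chain.
Compute, for each element x, the size of the longest chain ending at x:
  v0: 1
  v1: 1
  v5: 1
  v9: 1
  v11: 1
  v13: 1
  ...
A maximum chain: v1 < v4 < v3 < v7
Number of elements in the longest chain: 4


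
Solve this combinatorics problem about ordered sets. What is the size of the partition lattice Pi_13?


B(n) = number of set partitions of an n-element set.
B(n) satisfies the recurrence: B(n+1) = sum_k C(n,k)*B(k).
B(13) = 27644437


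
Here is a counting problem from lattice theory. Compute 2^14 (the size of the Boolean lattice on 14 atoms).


Power set = 2^n.
2^14 = 16384


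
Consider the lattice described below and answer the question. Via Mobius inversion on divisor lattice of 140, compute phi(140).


phi(n) = n * prod_{p|n} (1 - 1/p).
Prime divisors of 140: [2, 5, 7]
phi(140) = 140 * (1 - 1/2) * (1 - 1/5) * (1 - 1/7)
phi(140) = 48


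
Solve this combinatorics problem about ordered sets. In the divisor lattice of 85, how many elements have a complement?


An element a is complemented if some b has a meet b = bottom, a join b = top.
a is complemented iff gcd(a, n/a)=1, i.e. a is a unitary divisor of 85.
Complemented elements: 1, 5, 17, 85
Count: 4


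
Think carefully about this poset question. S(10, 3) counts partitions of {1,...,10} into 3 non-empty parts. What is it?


S(n,k) = k*S(n-1,k) + S(n-1,k-1).
S(9,3) = 3025, S(9,2) = 255
S(10,3) = 3*3025 + 255 = 9075 + 255
S(10,3) = 9330


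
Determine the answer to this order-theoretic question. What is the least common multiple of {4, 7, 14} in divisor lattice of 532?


In a divisor lattice, join = lcm (least common multiple).
Compute lcm iteratively: start with first element, then lcm(current, next).
Elements: [4, 7, 14]
lcm(4,7) = 28
lcm(28,14) = 28
Final lcm = 28


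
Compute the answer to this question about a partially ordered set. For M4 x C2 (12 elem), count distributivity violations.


Distributive law: a ^ (b v c) = (a ^ b) v (a ^ c).
Check all 12^3 = 1728 ordered triples (a,b,c).
  e.g. a=(a1,0), b=(a2,0), c=(a3,0): lhs=(a1,0) != rhs=(0,0)
  e.g. a=(a1,0), b=(a2,0), c=(a3,1): lhs=(a1,0) != rhs=(0,0)
Total violating triples: 192


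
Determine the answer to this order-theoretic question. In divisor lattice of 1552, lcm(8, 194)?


Join=lcm.
gcd(8,194)=2
lcm=776


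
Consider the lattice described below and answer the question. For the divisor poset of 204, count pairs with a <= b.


The order relation is {(a,b) : a <= b}, reflexive so it includes (a,a).
Examples: (1,1), (1,102), (1,12), (1,17), (1,2), ...
Total ordered pairs: 54


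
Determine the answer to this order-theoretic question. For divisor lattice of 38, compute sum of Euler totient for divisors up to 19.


Divisors of 38 up to 19: [1, 2, 19]
phi values: [1, 1, 18]
Sum = 20


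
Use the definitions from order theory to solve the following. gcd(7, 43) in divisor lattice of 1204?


Meet=gcd.
gcd(7,43)=1


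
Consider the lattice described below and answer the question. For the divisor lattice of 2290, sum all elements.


sigma(n) = sum of divisors.
Divisors of 2290: [1, 2, 5, 10, 229, 458, 1145, 2290]
Sum = 4140


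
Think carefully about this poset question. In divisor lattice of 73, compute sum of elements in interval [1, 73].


Interval [1,73] in divisors of 73: [1, 73]
Sum = 74


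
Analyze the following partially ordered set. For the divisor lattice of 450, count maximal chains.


A maximal chain goes from the minimum element to a maximal element via cover relations.
Counting all min-to-max paths in the cover graph.
Total maximal chains: 30


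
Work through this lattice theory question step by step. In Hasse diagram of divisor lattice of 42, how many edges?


A cover relation a -< b holds when a < b with no c strictly between.
Cover relations:
  1 -< 2
  1 -< 3
  1 -< 7
  2 -< 6
  2 -< 14
  3 -< 6
  3 -< 21
  6 -< 42
  ...4 more
Total: 12


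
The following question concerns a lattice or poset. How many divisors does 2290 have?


Divisors of 2290: [1, 2, 5, 10, 229, 458, 1145, 2290]
Count: 8


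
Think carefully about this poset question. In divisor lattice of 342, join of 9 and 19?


In a divisor lattice, join = lcm (least common multiple).
gcd(9,19) = 1
lcm(9,19) = 9*19/gcd = 171/1 = 171


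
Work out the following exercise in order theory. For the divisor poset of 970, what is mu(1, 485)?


In a divisor lattice, mu(a,b) = mu(b/a) where mu is the classical Mobius function.
b/a = 485/1 = 485
Prime factorization of 485: primes [5, 97]
485 is squarefree with 2 prime factor(s), so mu(485) = (-1)^2 = 1


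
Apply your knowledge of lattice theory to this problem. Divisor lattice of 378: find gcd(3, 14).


In a divisor lattice, meet = gcd (greatest common divisor).
By Euclidean algorithm or factoring: gcd(3,14) = 1


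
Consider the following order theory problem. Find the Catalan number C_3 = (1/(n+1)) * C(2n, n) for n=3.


C(n) = C(2n, n) / (n+1).
C(6, 3) = 20
C(3) = 20 / 4 = 5


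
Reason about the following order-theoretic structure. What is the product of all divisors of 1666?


Divisors of 1666: [1, 2, 7, 14, 17, 34, 49, 98, 119, 238, 833, 1666]
Product = n^(d(n)/2) = 1666^(12/2)
Product = 21382081591229079616


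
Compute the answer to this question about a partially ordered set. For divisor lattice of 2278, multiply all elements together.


Divisors of 2278: [1, 2, 17, 34, 67, 134, 1139, 2278]
Product = n^(d(n)/2) = 2278^(8/2)
Product = 26928668432656


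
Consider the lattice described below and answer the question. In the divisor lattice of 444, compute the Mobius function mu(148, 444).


In a divisor lattice, mu(a,b) = mu(b/a) where mu is the classical Mobius function.
b/a = 444/148 = 3
Prime factorization of 3: primes [3]
3 is squarefree with 1 prime factor(s), so mu(3) = (-1)^1 = -1


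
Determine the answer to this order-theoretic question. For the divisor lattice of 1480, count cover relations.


A cover relation a -< b holds when a < b with no c strictly between.
Cover relations:
  1 -< 2
  1 -< 5
  1 -< 37
  2 -< 4
  2 -< 10
  2 -< 74
  4 -< 8
  4 -< 20
  ...20 more
Total: 28


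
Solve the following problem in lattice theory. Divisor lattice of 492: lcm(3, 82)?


Join=lcm.
gcd(3,82)=1
lcm=246


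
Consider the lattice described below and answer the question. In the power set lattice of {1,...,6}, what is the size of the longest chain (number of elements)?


A chain is a totally ordered subset; we count the number of elements in a maximum chain.
Compute, for each element x, the size of the longest chain ending at x:
  {}: 1
  {1}: 2
  {2}: 2
  {3}: 2
  {4}: 2
  {5}: 2
  ...
A maximum chain: {} < {1} < {1,2} < {1,2,3} < {1,2,3,4} < {1,2,3,4,5} < {1,2,3,4,5,6}
Number of elements in the longest chain: 7


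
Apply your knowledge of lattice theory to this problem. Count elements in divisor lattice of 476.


Divisors of 476: [1, 2, 4, 7, 14, 17, 28, 34, 68, 119, 238, 476]
Count: 12


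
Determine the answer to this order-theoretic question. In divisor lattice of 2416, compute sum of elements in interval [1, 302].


Interval [1,302] in divisors of 2416: [1, 2, 151, 302]
Sum = 456


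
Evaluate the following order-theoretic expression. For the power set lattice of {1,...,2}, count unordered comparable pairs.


A comparable pair {a,b} has a < b or b < a in the order.
Count unordered pairs where one element is strictly below the other.
Examples: {{},{1}}, {{},{2}}, {{},{1,2}}, {{1},{1,2}}, ...
Total comparable pairs: 5


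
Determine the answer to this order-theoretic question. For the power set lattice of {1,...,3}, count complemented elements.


An element a is complemented if some b has a meet b = bottom, a join b = top.
every subset A has complement S\A, so all elements are complemented.
Complemented elements: {}, {1}, {2}, {3}, {1,2}, {1,3}, ... (2 more)
Count: 8


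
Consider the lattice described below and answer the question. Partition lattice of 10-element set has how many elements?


B(n) = number of set partitions of an n-element set.
B(n) satisfies the recurrence: B(n+1) = sum_k C(n,k)*B(k).
B(10) = 115975


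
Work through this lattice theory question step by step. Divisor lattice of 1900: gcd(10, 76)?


Meet=gcd.
gcd(10,76)=2


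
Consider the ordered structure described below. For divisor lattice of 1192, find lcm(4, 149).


In a divisor lattice, join = lcm (least common multiple).
Compute lcm iteratively: start with first element, then lcm(current, next).
Elements: [4, 149]
lcm(4,149) = 596
Final lcm = 596


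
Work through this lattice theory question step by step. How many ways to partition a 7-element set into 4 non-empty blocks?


S(n,k) = k*S(n-1,k) + S(n-1,k-1).
S(6,4) = 65, S(6,3) = 90
S(7,4) = 4*65 + 90 = 260 + 90
S(7,4) = 350


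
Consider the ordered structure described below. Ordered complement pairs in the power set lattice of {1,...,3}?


Complement pair (a,b): a meet b = bottom, a join b = top.
Here: A intersect B = {} and A union B = {1,...,3}.
Pairs found: ({},{1,2,3}), ({1},{2,3}), ({2},{1,3}), ({3},{1,2}), ... (4 more)
Total ordered pairs: 8


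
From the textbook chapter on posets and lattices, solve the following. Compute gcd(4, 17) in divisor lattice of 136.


In a divisor lattice, meet = gcd (greatest common divisor).
By Euclidean algorithm or factoring: gcd(4,17) = 1


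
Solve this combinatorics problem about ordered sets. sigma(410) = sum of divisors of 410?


sigma(n) = sum of divisors.
Divisors of 410: [1, 2, 5, 10, 41, 82, 205, 410]
Sum = 756


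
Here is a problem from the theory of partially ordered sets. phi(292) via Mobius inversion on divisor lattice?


phi(n) = n * prod_{p|n} (1 - 1/p).
Prime divisors of 292: [2, 73]
phi(292) = 292 * (1 - 1/2) * (1 - 1/73)
phi(292) = 144


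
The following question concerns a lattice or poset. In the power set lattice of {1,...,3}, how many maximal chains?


A maximal chain goes from the minimum element to a maximal element via cover relations.
Counting all min-to-max paths in the cover graph.
Total maximal chains: 6


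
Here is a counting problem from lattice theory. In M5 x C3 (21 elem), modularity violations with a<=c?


Modular law: if a <= c then a v (b ^ c) = (a v b) ^ c.
Check all triples (a,b,c) with a <= c among 21 elements.
This lattice is modular (diamonds M_m and their chain-products are modular).
Total violating triples: 0


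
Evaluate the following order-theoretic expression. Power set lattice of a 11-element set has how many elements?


Power set = 2^n.
2^11 = 2048


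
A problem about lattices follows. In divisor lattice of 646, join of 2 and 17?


In a divisor lattice, join = lcm (least common multiple).
gcd(2,17) = 1
lcm(2,17) = 2*17/gcd = 34/1 = 34


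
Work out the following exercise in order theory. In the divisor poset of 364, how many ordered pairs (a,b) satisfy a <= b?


The order relation is {(a,b) : a <= b}, reflexive so it includes (a,a).
Examples: (1,1), (1,13), (1,14), (1,182), (1,2), ...
Total ordered pairs: 54


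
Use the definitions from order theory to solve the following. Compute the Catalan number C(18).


C(n) = C(2n, n) / (n+1).
C(36, 18) = 9075135300
C(18) = 9075135300 / 19 = 477638700


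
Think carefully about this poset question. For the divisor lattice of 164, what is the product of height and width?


Height = length of longest chain minus 1; width = size of largest antichain.
A maximum chain: 1 | 41 | 82 | 164  (height 3).
A maximum antichain: {2, 41}  (width 2).
Product = 3 * 2 = 6


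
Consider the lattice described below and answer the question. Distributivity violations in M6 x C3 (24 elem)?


Distributive law: a ^ (b v c) = (a ^ b) v (a ^ c).
Check all 24^3 = 13824 ordered triples (a,b,c).
  e.g. a=(a1,0), b=(a2,0), c=(a3,0): lhs=(a1,0) != rhs=(0,0)
  e.g. a=(a1,0), b=(a2,0), c=(a3,1): lhs=(a1,0) != rhs=(0,0)
Total violating triples: 3240


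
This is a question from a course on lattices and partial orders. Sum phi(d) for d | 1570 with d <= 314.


Divisors of 1570 up to 314: [1, 2, 5, 10, 157, 314]
phi values: [1, 1, 4, 4, 156, 156]
Sum = 322


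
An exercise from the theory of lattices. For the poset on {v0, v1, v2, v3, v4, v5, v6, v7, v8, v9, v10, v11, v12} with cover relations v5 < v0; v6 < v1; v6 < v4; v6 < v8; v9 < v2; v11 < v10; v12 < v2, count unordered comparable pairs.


A comparable pair {a,b} has a < b or b < a in the order.
Count unordered pairs where one element is strictly below the other.
Examples: {v0,v5}, {v1,v6}, {v2,v9}, {v2,v12}, ...
Total comparable pairs: 7


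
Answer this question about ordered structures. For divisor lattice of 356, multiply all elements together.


Divisors of 356: [1, 2, 4, 89, 178, 356]
Product = n^(d(n)/2) = 356^(6/2)
Product = 45118016


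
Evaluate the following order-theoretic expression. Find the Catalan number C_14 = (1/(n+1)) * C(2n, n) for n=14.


C(n) = C(2n, n) / (n+1).
C(28, 14) = 40116600
C(14) = 40116600 / 15 = 2674440


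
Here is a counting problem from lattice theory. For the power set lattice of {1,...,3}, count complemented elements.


An element a is complemented if some b has a meet b = bottom, a join b = top.
every subset A has complement S\A, so all elements are complemented.
Complemented elements: {}, {1}, {2}, {3}, {1,2}, {1,3}, ... (2 more)
Count: 8


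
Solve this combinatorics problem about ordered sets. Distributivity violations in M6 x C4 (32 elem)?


Distributive law: a ^ (b v c) = (a ^ b) v (a ^ c).
Check all 32^3 = 32768 ordered triples (a,b,c).
  e.g. a=(a1,0), b=(a2,0), c=(a3,0): lhs=(a1,0) != rhs=(0,0)
  e.g. a=(a1,0), b=(a2,0), c=(a3,1): lhs=(a1,0) != rhs=(0,0)
Total violating triples: 7680


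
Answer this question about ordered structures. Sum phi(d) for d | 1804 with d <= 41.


Divisors of 1804 up to 41: [1, 2, 4, 11, 22, 41]
phi values: [1, 1, 2, 10, 10, 40]
Sum = 64


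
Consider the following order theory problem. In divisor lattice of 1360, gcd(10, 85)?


Meet=gcd.
gcd(10,85)=5


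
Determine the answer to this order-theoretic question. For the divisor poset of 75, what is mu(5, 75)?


In a divisor lattice, mu(a,b) = mu(b/a) where mu is the classical Mobius function.
b/a = 75/5 = 15
Prime factorization of 15: primes [3, 5]
15 is squarefree with 2 prime factor(s), so mu(15) = (-1)^2 = 1


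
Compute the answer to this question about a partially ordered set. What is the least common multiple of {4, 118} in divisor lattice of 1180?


In a divisor lattice, join = lcm (least common multiple).
Compute lcm iteratively: start with first element, then lcm(current, next).
Elements: [4, 118]
lcm(4,118) = 236
Final lcm = 236


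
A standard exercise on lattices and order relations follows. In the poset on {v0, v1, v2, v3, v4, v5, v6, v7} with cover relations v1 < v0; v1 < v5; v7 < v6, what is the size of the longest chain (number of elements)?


A chain is a totally ordered subset; we count the number of elements in a maximum chain.
Compute, for each element x, the size of the longest chain ending at x:
  v1: 1
  v2: 1
  v3: 1
  v4: 1
  v7: 1
  v0: 2
  ...
A maximum chain: v1 < v0
Number of elements in the longest chain: 2


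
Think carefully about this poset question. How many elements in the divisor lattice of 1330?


Divisors of 1330: [1, 2, 5, 7, 10, 14, 19, 35, 38, 70, 95, 133, 190, 266, 665, 1330]
Count: 16


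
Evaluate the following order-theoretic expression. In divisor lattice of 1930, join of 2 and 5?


In a divisor lattice, join = lcm (least common multiple).
gcd(2,5) = 1
lcm(2,5) = 2*5/gcd = 10/1 = 10


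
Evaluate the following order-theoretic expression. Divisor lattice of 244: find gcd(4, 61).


In a divisor lattice, meet = gcd (greatest common divisor).
By Euclidean algorithm or factoring: gcd(4,61) = 1


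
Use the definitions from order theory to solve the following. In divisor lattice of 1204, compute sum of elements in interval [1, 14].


Interval [1,14] in divisors of 1204: [1, 2, 7, 14]
Sum = 24


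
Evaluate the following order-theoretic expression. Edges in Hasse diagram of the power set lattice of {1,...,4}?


A cover relation a -< b holds when a < b with no c strictly between.
Cover relations:
  {} -< {1}
  {} -< {2}
  {} -< {3}
  {} -< {4}
  {1} -< {1,2}
  {1} -< {1,3}
  {1} -< {1,4}
  {2} -< {1,2}
  ...24 more
Total: 32


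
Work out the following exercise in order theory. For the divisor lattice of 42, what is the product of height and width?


Height = length of longest chain minus 1; width = size of largest antichain.
A maximum chain: 1 | 7 | 21 | 42  (height 3).
A maximum antichain: {2, 3, 7}  (width 3).
Product = 3 * 3 = 9


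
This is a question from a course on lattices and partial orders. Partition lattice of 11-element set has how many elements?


B(n) = number of set partitions of an n-element set.
B(n) satisfies the recurrence: B(n+1) = sum_k C(n,k)*B(k).
B(11) = 678570


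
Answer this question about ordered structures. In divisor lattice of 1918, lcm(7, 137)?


Join=lcm.
gcd(7,137)=1
lcm=959


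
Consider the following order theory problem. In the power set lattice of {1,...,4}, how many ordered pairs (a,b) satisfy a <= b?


The order relation is {(a,b) : a <= b}, reflexive so it includes (a,a).
Examples: ({},{}), ({},{1,2}), ({},{1,2,3}), ({},{1,2,3,4}), ({},{1,2,4}), ...
Total ordered pairs: 81


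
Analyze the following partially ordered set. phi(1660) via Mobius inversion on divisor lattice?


phi(n) = n * prod_{p|n} (1 - 1/p).
Prime divisors of 1660: [2, 5, 83]
phi(1660) = 1660 * (1 - 1/2) * (1 - 1/5) * (1 - 1/83)
phi(1660) = 656


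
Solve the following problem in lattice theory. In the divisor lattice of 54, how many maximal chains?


A maximal chain goes from the minimum element to a maximal element via cover relations.
Counting all min-to-max paths in the cover graph.
Total maximal chains: 4


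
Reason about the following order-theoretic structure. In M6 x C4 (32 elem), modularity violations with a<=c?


Modular law: if a <= c then a v (b ^ c) = (a v b) ^ c.
Check all triples (a,b,c) with a <= c among 32 elements.
This lattice is modular (diamonds M_m and their chain-products are modular).
Total violating triples: 0


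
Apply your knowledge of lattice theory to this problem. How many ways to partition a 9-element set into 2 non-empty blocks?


S(n,k) = k*S(n-1,k) + S(n-1,k-1).
S(8,2) = 127, S(8,1) = 1
S(9,2) = 2*127 + 1 = 254 + 1
S(9,2) = 255


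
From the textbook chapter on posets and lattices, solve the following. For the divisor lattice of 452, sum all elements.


sigma(n) = sum of divisors.
Divisors of 452: [1, 2, 4, 113, 226, 452]
Sum = 798


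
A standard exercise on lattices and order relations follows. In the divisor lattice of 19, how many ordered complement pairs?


Complement pair (a,b): a meet b = bottom, a join b = top.
Here: gcd(a,b)=1 and lcm(a,b)=19, i.e. a*b=19 with a,b coprime.
Pairs found: (1,19), (19,1)
Total ordered pairs: 2


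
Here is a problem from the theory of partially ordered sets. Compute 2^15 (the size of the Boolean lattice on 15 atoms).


Power set = 2^n.
2^15 = 32768


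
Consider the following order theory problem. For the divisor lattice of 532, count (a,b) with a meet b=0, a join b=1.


Complement pair (a,b): a meet b = bottom, a join b = top.
Here: gcd(a,b)=1 and lcm(a,b)=532, i.e. a*b=532 with a,b coprime.
Pairs found: (1,532), (4,133), (7,76), (19,28), ... (4 more)
Total ordered pairs: 8


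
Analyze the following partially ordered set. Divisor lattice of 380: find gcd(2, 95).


In a divisor lattice, meet = gcd (greatest common divisor).
By Euclidean algorithm or factoring: gcd(2,95) = 1


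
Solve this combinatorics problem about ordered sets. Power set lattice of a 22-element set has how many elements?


Power set = 2^n.
2^22 = 4194304


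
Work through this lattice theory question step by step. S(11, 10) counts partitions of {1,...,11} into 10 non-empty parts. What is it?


S(n,k) = k*S(n-1,k) + S(n-1,k-1).
S(10,10) = 1, S(10,9) = 45
S(11,10) = 10*1 + 45 = 10 + 45
S(11,10) = 55


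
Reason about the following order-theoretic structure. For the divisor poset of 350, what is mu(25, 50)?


In a divisor lattice, mu(a,b) = mu(b/a) where mu is the classical Mobius function.
b/a = 50/25 = 2
Prime factorization of 2: primes [2]
2 is squarefree with 1 prime factor(s), so mu(2) = (-1)^1 = -1


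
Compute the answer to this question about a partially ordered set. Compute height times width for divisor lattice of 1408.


Height = length of longest chain minus 1; width = size of largest antichain.
A maximum chain: 1 | 11 | 22 | 44 | 88 | 176 | 352 | 704 | 1408  (height 8).
A maximum antichain: {2, 11}  (width 2).
Product = 8 * 2 = 16


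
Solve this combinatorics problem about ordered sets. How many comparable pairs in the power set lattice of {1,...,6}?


A comparable pair {a,b} has a < b or b < a in the order.
Count unordered pairs where one element is strictly below the other.
Examples: {{},{1}}, {{},{2}}, {{},{3}}, {{},{4}}, ...
Total comparable pairs: 665
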